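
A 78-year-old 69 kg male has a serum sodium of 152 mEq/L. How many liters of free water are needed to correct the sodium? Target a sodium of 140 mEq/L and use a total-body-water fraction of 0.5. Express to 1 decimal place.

TBW = 0.5 · 69 = 34.5 L
Free water deficit = TBW · (Na/140 − 1)
= 34.5 · (152/140 − 1)
= 34.5 · 0.0857
= 2.96 L

3.0 L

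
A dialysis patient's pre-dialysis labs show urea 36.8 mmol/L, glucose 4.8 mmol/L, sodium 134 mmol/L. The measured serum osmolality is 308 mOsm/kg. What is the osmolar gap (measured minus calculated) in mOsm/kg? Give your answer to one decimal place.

Calculated osmolality = 2·Na + glucose + urea
= 2·134 + 4.8 + 36.8
= 268 + 4.80 + 36.80
= 309.6 mOsm/kg ≈ 309.6 mOsm/kg
Osmolar gap = measured − calculated = 308 − 309.6 = -1.6 mOsm/kg

-1.6 mOsm/kg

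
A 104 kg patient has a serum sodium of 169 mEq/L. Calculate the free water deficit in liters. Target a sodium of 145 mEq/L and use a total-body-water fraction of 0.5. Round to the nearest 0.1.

8.6 L

TBW = 0.5 · 104 = 52 L
Free water deficit = TBW · (Na/145 − 1)
= 52 · (169/145 − 1)
= 52 · 0.1655
= 8.61 L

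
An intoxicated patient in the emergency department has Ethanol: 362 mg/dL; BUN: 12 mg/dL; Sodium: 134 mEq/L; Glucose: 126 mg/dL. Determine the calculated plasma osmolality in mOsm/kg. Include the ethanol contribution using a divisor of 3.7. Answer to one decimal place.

377.1 mOsm/kg

Calculated osmolality = 2·Na + glucose/18 + BUN/2.8 + ethanol/3.7
= 2·134 + 126/18 + 12/2.8 + 362/3.7
= 268 + 7 + 4.29 + 97.84
= 377.13 mOsm/kg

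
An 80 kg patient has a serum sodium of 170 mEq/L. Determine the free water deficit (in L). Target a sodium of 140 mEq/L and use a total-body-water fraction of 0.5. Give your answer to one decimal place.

8.6 L

TBW = 0.5 · 80 = 40 L
Free water deficit = TBW · (Na/140 − 1)
= 40 · (170/140 − 1)
= 40 · 0.2143
= 8.57 L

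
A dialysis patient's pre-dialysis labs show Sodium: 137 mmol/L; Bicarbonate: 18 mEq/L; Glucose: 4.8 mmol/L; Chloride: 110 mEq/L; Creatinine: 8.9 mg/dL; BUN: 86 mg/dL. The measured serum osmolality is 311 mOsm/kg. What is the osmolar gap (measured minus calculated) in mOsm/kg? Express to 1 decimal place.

Calculated osmolality = 2·Na + glucose + BUN/2.8
= 2·137 + 4.8 + 86/2.8
= 274 + 4.80 + 30.71
= 309.51 mOsm/kg ≈ 309.5 mOsm/kg
Osmolar gap = measured − calculated = 311 − 309.5 = 1.5 mOsm/kg

1.5 mOsm/kg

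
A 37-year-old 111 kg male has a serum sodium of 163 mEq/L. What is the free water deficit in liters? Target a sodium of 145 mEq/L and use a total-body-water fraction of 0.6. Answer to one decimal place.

8.3 L

TBW = 0.6 · 111 = 66.6 L
Free water deficit = TBW · (Na/145 − 1)
= 66.6 · (163/145 − 1)
= 66.6 · 0.1241
= 8.27 L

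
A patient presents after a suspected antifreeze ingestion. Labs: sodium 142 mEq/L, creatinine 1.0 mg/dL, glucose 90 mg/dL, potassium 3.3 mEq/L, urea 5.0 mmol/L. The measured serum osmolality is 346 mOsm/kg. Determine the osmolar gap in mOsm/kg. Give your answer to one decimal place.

Calculated osmolality = 2·Na + glucose/18 + urea
= 2·142 + 90/18 + 5
= 284 + 5 + 5
= 294 mOsm/kg ≈ 294.0 mOsm/kg
Osmolar gap = measured − calculated = 346 − 294.0 = 52.0 mOsm/kg

52.0 mOsm/kg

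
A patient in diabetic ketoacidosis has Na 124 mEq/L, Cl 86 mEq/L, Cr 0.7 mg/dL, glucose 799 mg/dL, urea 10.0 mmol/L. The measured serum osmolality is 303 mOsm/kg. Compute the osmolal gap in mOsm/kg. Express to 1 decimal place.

Calculated osmolality = 2·Na + glucose/18 + urea
= 2·124 + 799/18 + 10
= 248 + 44.39 + 10
= 302.39 mOsm/kg ≈ 302.4 mOsm/kg
Osmolar gap = measured − calculated = 303 − 302.4 = 0.6 mOsm/kg

0.6 mOsm/kg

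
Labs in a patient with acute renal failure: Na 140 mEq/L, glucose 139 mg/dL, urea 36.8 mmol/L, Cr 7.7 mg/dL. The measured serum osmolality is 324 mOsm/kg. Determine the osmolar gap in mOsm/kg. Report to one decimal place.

-0.5 mOsm/kg

Calculated osmolality = 2·Na + glucose/18 + urea
= 2·140 + 139/18 + 36.8
= 280 + 7.72 + 36.80
= 324.52 mOsm/kg ≈ 324.5 mOsm/kg
Osmolar gap = measured − calculated = 324 − 324.5 = -0.5 mOsm/kg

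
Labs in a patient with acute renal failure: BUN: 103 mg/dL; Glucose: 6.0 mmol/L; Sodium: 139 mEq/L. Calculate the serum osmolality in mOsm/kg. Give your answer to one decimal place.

320.8 mOsm/kg

Calculated osmolality = 2·Na + glucose + BUN/2.8
= 2·139 + 6 + 103/2.8
= 278 + 6 + 36.79
= 320.79 mOsm/kg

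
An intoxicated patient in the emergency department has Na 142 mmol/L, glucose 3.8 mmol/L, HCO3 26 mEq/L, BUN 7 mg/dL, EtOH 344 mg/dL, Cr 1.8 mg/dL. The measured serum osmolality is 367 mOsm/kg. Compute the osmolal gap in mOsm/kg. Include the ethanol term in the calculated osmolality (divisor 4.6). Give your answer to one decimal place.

1.9 mOsm/kg

Calculated osmolality = 2·Na + glucose + BUN/2.8 + ethanol/4.6
= 2·142 + 3.8 + 7/2.8 + 344/4.6
= 284 + 3.80 + 2.50 + 74.78
= 365.08 mOsm/kg ≈ 365.1 mOsm/kg
Osmolar gap = measured − calculated = 367 − 365.1 = 1.9 mOsm/kg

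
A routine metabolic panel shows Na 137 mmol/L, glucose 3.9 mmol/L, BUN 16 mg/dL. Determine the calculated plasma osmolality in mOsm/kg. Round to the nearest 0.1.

Calculated osmolality = 2·Na + glucose + BUN/2.8
= 2·137 + 3.9 + 16/2.8
= 274 + 3.90 + 5.71
= 283.61 mOsm/kg

283.6 mOsm/kg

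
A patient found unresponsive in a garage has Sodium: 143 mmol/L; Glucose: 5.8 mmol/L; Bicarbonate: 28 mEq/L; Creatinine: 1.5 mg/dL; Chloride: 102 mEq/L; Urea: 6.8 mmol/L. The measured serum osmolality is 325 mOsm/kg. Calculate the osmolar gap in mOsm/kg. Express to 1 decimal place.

26.4 mOsm/kg

Calculated osmolality = 2·Na + glucose + urea
= 2·143 + 5.8 + 6.8
= 286 + 5.80 + 6.80
= 298.6 mOsm/kg ≈ 298.6 mOsm/kg
Osmolar gap = measured − calculated = 325 − 298.6 = 26.4 mOsm/kg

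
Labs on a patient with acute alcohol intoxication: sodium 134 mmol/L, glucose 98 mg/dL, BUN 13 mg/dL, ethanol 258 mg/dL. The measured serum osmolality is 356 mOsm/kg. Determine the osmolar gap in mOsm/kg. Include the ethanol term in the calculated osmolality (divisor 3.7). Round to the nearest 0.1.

8.2 mOsm/kg

Calculated osmolality = 2·Na + glucose/18 + BUN/2.8 + ethanol/3.7
= 2·134 + 98/18 + 13/2.8 + 258/3.7
= 268 + 5.44 + 4.64 + 69.73
= 347.81 mOsm/kg ≈ 347.8 mOsm/kg
Osmolar gap = measured − calculated = 356 − 347.8 = 8.2 mOsm/kg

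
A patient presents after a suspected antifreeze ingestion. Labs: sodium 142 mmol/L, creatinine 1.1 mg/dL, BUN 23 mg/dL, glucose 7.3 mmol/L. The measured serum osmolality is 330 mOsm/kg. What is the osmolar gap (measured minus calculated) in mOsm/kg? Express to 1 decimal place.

Calculated osmolality = 2·Na + glucose + BUN/2.8
= 2·142 + 7.3 + 23/2.8
= 284 + 7.30 + 8.21
= 299.51 mOsm/kg ≈ 299.5 mOsm/kg
Osmolar gap = measured − calculated = 330 − 299.5 = 30.5 mOsm/kg

30.5 mOsm/kg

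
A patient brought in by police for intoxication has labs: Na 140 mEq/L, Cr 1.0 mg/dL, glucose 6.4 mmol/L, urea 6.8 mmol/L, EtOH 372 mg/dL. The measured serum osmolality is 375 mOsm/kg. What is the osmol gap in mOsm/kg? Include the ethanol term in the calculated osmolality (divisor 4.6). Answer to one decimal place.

0.9 mOsm/kg

Calculated osmolality = 2·Na + glucose + urea + ethanol/4.6
= 2·140 + 6.4 + 6.8 + 372/4.6
= 280 + 6.40 + 6.80 + 80.87
= 374.07 mOsm/kg ≈ 374.1 mOsm/kg
Osmolar gap = measured − calculated = 375 − 374.1 = 0.9 mOsm/kg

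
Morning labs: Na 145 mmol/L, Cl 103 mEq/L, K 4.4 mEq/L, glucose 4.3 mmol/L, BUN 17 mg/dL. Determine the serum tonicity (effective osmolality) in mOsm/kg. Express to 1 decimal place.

Effective osmolality excludes urea (freely permeant across cell membranes):
2·Na + glucose
= 2·145 + 4.3
= 290 + 4.3
= 294.3 mOsm/kg

294.3 mOsm/kg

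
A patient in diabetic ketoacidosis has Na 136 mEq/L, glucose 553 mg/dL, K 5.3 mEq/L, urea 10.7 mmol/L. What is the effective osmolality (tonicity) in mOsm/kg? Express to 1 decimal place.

302.7 mOsm/kg

Effective osmolality excludes urea (freely permeant across cell membranes):
2·Na + glucose/18
= 2·136 + 553/18
= 272 + 30.72
= 302.72 mOsm/kg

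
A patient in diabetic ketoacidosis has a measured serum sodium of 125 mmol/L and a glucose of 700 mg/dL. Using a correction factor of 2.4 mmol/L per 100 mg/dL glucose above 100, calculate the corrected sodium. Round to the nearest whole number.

Corrected Na = measured Na + 2.4 · (glucose − 100)/100
= 125 + 2.4 · (700 − 100)/100
= 125 + 14.4
= 139.4 mmol/L

139 mmol/L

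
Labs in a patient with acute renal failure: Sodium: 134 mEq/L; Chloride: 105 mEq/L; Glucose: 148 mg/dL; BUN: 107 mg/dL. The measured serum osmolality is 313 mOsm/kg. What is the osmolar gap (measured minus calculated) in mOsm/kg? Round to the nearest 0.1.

Calculated osmolality = 2·Na + glucose/18 + BUN/2.8
= 2·134 + 148/18 + 107/2.8
= 268 + 8.22 + 38.21
= 314.43 mOsm/kg ≈ 314.4 mOsm/kg
Osmolar gap = measured − calculated = 313 − 314.4 = -1.4 mOsm/kg

-1.4 mOsm/kg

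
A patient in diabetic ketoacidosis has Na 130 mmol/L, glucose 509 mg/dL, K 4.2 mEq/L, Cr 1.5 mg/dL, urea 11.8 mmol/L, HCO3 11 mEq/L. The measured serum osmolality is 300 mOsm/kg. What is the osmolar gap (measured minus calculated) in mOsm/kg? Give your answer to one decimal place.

Calculated osmolality = 2·Na + glucose/18 + urea
= 2·130 + 509/18 + 11.8
= 260 + 28.28 + 11.80
= 300.08 mOsm/kg ≈ 300.1 mOsm/kg
Osmolar gap = measured − calculated = 300 − 300.1 = -0.1 mOsm/kg

-0.1 mOsm/kg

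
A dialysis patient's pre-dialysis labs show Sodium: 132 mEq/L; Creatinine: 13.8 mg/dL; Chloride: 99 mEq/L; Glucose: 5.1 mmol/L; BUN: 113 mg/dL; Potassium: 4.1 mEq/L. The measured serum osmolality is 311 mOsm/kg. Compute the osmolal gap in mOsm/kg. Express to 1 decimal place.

1.5 mOsm/kg

Calculated osmolality = 2·Na + glucose + BUN/2.8
= 2·132 + 5.1 + 113/2.8
= 264 + 5.10 + 40.36
= 309.46 mOsm/kg ≈ 309.5 mOsm/kg
Osmolar gap = measured − calculated = 311 − 309.5 = 1.5 mOsm/kg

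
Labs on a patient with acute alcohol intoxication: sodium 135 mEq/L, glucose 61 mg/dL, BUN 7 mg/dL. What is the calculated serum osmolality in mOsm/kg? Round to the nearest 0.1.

Calculated osmolality = 2·Na + glucose/18 + BUN/2.8
= 2·135 + 61/18 + 7/2.8
= 270 + 3.39 + 2.50
= 275.89 mOsm/kg

275.9 mOsm/kg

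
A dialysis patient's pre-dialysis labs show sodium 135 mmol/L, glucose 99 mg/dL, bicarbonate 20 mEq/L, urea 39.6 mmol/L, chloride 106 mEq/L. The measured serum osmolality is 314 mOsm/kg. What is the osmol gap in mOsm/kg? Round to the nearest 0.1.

-1.1 mOsm/kg

Calculated osmolality = 2·Na + glucose/18 + urea
= 2·135 + 99/18 + 39.6
= 270 + 5.50 + 39.60
= 315.1 mOsm/kg ≈ 315.1 mOsm/kg
Osmolar gap = measured − calculated = 314 − 315.1 = -1.1 mOsm/kg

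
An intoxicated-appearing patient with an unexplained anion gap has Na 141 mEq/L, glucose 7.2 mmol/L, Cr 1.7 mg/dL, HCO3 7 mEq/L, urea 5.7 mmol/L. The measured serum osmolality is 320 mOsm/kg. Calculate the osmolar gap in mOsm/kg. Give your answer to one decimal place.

Calculated osmolality = 2·Na + glucose + urea
= 2·141 + 7.2 + 5.7
= 282 + 7.20 + 5.70
= 294.9 mOsm/kg ≈ 294.9 mOsm/kg
Osmolar gap = measured − calculated = 320 − 294.9 = 25.1 mOsm/kg

25.1 mOsm/kg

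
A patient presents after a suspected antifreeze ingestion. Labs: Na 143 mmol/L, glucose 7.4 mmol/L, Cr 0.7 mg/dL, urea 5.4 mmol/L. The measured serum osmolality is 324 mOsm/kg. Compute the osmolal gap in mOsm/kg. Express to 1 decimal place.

25.2 mOsm/kg

Calculated osmolality = 2·Na + glucose + urea
= 2·143 + 7.4 + 5.4
= 286 + 7.40 + 5.40
= 298.8 mOsm/kg ≈ 298.8 mOsm/kg
Osmolar gap = measured − calculated = 324 − 298.8 = 25.2 mOsm/kg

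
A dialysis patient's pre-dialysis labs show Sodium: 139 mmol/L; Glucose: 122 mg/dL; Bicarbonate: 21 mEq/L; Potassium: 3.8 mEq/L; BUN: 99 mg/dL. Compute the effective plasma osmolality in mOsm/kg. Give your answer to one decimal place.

Effective osmolality excludes urea (freely permeant across cell membranes):
2·Na + glucose/18
= 2·139 + 122/18
= 278 + 6.78
= 284.78 mOsm/kg

284.8 mOsm/kg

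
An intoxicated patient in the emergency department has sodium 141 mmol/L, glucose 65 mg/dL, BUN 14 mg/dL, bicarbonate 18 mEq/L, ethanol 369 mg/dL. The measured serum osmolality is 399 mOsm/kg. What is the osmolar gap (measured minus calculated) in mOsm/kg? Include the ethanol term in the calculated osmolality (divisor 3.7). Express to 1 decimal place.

8.7 mOsm/kg

Calculated osmolality = 2·Na + glucose/18 + BUN/2.8 + ethanol/3.7
= 2·141 + 65/18 + 14/2.8 + 369/3.7
= 282 + 3.61 + 5 + 99.73
= 390.34 mOsm/kg ≈ 390.3 mOsm/kg
Osmolar gap = measured − calculated = 399 − 390.3 = 8.7 mOsm/kg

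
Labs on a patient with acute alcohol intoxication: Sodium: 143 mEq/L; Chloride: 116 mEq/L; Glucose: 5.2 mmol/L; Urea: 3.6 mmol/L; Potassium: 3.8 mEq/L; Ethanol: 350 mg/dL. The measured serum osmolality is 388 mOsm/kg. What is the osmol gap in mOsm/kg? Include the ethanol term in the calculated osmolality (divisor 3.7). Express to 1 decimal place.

Calculated osmolality = 2·Na + glucose + urea + ethanol/3.7
= 2·143 + 5.2 + 3.6 + 350/3.7
= 286 + 5.20 + 3.60 + 94.59
= 389.39 mOsm/kg ≈ 389.4 mOsm/kg
Osmolar gap = measured − calculated = 388 − 389.4 = -1.4 mOsm/kg

-1.4 mOsm/kg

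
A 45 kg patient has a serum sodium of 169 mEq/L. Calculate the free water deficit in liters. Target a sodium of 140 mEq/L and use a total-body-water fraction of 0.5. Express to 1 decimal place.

TBW = 0.5 · 45 = 22.5 L
Free water deficit = TBW · (Na/140 − 1)
= 22.5 · (169/140 − 1)
= 22.5 · 0.2071
= 4.66 L

4.7 L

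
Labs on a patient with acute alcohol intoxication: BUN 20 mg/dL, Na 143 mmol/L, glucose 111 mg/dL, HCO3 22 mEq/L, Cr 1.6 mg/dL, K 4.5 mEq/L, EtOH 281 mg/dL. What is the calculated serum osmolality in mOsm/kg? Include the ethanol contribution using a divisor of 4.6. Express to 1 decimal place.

360.4 mOsm/kg

Calculated osmolality = 2·Na + glucose/18 + BUN/2.8 + ethanol/4.6
= 2·143 + 111/18 + 20/2.8 + 281/4.6
= 286 + 6.17 + 7.14 + 61.09
= 360.4 mOsm/kg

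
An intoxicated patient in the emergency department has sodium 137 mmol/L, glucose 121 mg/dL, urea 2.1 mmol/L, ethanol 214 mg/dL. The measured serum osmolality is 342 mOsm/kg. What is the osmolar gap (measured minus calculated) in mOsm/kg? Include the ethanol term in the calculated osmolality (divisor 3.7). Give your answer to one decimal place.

1.3 mOsm/kg

Calculated osmolality = 2·Na + glucose/18 + urea + ethanol/3.7
= 2·137 + 121/18 + 2.1 + 214/3.7
= 274 + 6.72 + 2.10 + 57.84
= 340.66 mOsm/kg ≈ 340.7 mOsm/kg
Osmolar gap = measured − calculated = 342 − 340.7 = 1.3 mOsm/kg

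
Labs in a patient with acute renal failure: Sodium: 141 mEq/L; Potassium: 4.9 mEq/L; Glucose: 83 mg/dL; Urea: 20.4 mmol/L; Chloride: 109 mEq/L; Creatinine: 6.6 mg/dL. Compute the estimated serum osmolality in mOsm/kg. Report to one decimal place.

307.0 mOsm/kg

Calculated osmolality = 2·Na + glucose/18 + urea
= 2·141 + 83/18 + 20.4
= 282 + 4.61 + 20.40
= 307.01 mOsm/kg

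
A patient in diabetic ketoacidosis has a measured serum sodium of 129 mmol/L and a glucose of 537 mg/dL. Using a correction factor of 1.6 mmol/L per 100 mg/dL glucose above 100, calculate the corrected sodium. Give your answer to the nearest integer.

Corrected Na = measured Na + 1.6 · (glucose − 100)/100
= 129 + 1.6 · (537 − 100)/100
= 129 + 7
= 136 mmol/L

136 mmol/L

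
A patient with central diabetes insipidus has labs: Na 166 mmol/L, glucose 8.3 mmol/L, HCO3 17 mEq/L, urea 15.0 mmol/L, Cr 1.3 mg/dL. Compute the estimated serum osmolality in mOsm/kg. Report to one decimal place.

Calculated osmolality = 2·Na + glucose + urea
= 2·166 + 8.3 + 15
= 332 + 8.30 + 15
= 355.3 mOsm/kg

355.3 mOsm/kg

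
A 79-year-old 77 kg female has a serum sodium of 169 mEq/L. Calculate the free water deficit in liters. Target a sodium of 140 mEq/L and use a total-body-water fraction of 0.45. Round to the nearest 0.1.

7.2 L

TBW = 0.45 · 77 = 34.65 L
Free water deficit = TBW · (Na/140 − 1)
= 34.65 · (169/140 − 1)
= 34.65 · 0.2071
= 7.18 L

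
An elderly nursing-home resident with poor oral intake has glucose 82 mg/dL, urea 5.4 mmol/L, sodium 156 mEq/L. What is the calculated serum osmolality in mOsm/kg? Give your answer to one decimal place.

Calculated osmolality = 2·Na + glucose/18 + urea
= 2·156 + 82/18 + 5.4
= 312 + 4.56 + 5.40
= 321.96 mOsm/kg

322.0 mOsm/kg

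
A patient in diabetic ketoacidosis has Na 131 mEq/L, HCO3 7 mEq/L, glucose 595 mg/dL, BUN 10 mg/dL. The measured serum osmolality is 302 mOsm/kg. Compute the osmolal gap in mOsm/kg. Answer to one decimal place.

Calculated osmolality = 2·Na + glucose/18 + BUN/2.8
= 2·131 + 595/18 + 10/2.8
= 262 + 33.06 + 3.57
= 298.63 mOsm/kg ≈ 298.6 mOsm/kg
Osmolar gap = measured − calculated = 302 − 298.6 = 3.4 mOsm/kg

3.4 mOsm/kg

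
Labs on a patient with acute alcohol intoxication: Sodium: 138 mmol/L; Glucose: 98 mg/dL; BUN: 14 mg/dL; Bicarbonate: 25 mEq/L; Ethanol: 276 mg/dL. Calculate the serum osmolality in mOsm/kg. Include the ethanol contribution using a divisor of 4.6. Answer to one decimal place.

346.4 mOsm/kg

Calculated osmolality = 2·Na + glucose/18 + BUN/2.8 + ethanol/4.6
= 2·138 + 98/18 + 14/2.8 + 276/4.6
= 276 + 5.44 + 5 + 60
= 346.44 mOsm/kg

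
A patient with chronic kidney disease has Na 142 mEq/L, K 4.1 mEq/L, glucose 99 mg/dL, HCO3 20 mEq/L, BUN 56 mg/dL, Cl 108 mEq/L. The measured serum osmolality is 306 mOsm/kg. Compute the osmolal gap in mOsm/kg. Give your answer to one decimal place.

-3.5 mOsm/kg

Calculated osmolality = 2·Na + glucose/18 + BUN/2.8
= 2·142 + 99/18 + 56/2.8
= 284 + 5.50 + 20
= 309.5 mOsm/kg ≈ 309.5 mOsm/kg
Osmolar gap = measured − calculated = 306 − 309.5 = -3.5 mOsm/kg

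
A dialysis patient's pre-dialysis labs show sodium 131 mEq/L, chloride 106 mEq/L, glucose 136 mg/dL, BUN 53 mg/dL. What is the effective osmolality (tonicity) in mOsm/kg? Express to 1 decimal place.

269.6 mOsm/kg

Effective osmolality excludes urea (freely permeant across cell membranes):
2·Na + glucose/18
= 2·131 + 136/18
= 262 + 7.56
= 269.56 mOsm/kg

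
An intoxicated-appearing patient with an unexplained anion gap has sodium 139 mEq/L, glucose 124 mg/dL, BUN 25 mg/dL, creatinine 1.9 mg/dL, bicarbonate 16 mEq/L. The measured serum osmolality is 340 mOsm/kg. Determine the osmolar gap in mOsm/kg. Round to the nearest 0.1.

Calculated osmolality = 2·Na + glucose/18 + BUN/2.8
= 2·139 + 124/18 + 25/2.8
= 278 + 6.89 + 8.93
= 293.82 mOsm/kg ≈ 293.8 mOsm/kg
Osmolar gap = measured − calculated = 340 − 293.8 = 46.2 mOsm/kg

46.2 mOsm/kg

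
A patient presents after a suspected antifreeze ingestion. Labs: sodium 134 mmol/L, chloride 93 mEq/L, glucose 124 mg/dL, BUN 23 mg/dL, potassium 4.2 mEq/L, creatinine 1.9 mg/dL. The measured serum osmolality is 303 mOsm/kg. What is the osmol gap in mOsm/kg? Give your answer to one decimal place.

19.9 mOsm/kg

Calculated osmolality = 2·Na + glucose/18 + BUN/2.8
= 2·134 + 124/18 + 23/2.8
= 268 + 6.89 + 8.21
= 283.1 mOsm/kg ≈ 283.1 mOsm/kg
Osmolar gap = measured − calculated = 303 − 283.1 = 19.9 mOsm/kg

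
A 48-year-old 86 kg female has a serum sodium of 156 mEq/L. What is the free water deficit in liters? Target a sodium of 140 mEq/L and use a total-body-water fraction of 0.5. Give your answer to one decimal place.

4.9 L

TBW = 0.5 · 86 = 43 L
Free water deficit = TBW · (Na/140 − 1)
= 43 · (156/140 − 1)
= 43 · 0.1143
= 4.91 L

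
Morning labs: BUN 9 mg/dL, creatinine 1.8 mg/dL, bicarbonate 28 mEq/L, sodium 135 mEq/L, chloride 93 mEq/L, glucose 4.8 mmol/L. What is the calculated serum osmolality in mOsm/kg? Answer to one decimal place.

Calculated osmolality = 2·Na + glucose + BUN/2.8
= 2·135 + 4.8 + 9/2.8
= 270 + 4.80 + 3.21
= 278.01 mOsm/kg

278.0 mOsm/kg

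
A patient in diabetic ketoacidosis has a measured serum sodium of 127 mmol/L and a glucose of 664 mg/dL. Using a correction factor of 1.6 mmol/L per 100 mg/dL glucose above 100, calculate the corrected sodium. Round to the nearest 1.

136 mmol/L

Corrected Na = measured Na + 1.6 · (glucose − 100)/100
= 127 + 1.6 · (664 − 100)/100
= 127 + 9
= 136 mmol/L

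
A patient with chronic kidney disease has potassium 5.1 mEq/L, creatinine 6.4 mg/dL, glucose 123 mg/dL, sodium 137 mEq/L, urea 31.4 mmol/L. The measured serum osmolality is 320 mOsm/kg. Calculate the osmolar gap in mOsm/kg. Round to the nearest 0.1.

Calculated osmolality = 2·Na + glucose/18 + urea
= 2·137 + 123/18 + 31.4
= 274 + 6.83 + 31.40
= 312.23 mOsm/kg ≈ 312.2 mOsm/kg
Osmolar gap = measured − calculated = 320 − 312.2 = 7.8 mOsm/kg

7.8 mOsm/kg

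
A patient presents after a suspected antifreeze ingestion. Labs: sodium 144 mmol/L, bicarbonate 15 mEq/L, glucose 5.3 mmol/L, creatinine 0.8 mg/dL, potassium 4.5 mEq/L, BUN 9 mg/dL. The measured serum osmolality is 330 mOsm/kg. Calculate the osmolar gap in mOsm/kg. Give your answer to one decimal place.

Calculated osmolality = 2·Na + glucose + BUN/2.8
= 2·144 + 5.3 + 9/2.8
= 288 + 5.30 + 3.21
= 296.51 mOsm/kg ≈ 296.5 mOsm/kg
Osmolar gap = measured − calculated = 330 − 296.5 = 33.5 mOsm/kg

33.5 mOsm/kg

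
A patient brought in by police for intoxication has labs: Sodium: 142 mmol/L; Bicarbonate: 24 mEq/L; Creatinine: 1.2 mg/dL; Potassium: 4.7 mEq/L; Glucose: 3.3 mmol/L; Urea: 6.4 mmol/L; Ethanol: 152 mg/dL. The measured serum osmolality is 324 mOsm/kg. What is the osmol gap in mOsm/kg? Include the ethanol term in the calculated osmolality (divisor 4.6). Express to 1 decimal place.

Calculated osmolality = 2·Na + glucose + urea + ethanol/4.6
= 2·142 + 3.3 + 6.4 + 152/4.6
= 284 + 3.30 + 6.40 + 33.04
= 326.74 mOsm/kg ≈ 326.7 mOsm/kg
Osmolar gap = measured − calculated = 324 − 326.7 = -2.7 mOsm/kg

-2.7 mOsm/kg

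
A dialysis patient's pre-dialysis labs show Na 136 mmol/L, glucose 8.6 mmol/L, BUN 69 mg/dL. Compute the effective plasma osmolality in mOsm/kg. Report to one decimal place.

Effective osmolality excludes urea (freely permeant across cell membranes):
2·Na + glucose
= 2·136 + 8.6
= 272 + 8.6
= 280.6 mOsm/kg

280.6 mOsm/kg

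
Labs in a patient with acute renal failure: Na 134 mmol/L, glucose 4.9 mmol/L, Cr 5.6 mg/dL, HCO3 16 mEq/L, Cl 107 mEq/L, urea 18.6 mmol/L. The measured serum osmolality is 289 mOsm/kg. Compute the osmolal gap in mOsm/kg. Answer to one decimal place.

Calculated osmolality = 2·Na + glucose + urea
= 2·134 + 4.9 + 18.6
= 268 + 4.90 + 18.60
= 291.5 mOsm/kg ≈ 291.5 mOsm/kg
Osmolar gap = measured − calculated = 289 − 291.5 = -2.5 mOsm/kg

-2.5 mOsm/kg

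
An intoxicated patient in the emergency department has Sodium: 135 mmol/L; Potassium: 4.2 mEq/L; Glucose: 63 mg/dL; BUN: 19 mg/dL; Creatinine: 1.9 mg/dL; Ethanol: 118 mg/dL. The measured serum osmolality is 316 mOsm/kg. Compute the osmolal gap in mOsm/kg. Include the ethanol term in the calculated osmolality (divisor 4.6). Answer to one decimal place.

Calculated osmolality = 2·Na + glucose/18 + BUN/2.8 + ethanol/4.6
= 2·135 + 63/18 + 19/2.8 + 118/4.6
= 270 + 3.50 + 6.79 + 25.65
= 305.94 mOsm/kg ≈ 305.9 mOsm/kg
Osmolar gap = measured − calculated = 316 − 305.9 = 10.1 mOsm/kg

10.1 mOsm/kg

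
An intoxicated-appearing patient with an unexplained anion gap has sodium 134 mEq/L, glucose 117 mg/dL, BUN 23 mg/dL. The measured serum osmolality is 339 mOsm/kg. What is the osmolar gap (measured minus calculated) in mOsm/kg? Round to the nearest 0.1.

Calculated osmolality = 2·Na + glucose/18 + BUN/2.8
= 2·134 + 117/18 + 23/2.8
= 268 + 6.50 + 8.21
= 282.71 mOsm/kg ≈ 282.7 mOsm/kg
Osmolar gap = measured − calculated = 339 − 282.7 = 56.3 mOsm/kg

56.3 mOsm/kg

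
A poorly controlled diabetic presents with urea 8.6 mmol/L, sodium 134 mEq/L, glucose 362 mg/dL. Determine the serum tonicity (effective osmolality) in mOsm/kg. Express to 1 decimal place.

Effective osmolality excludes urea (freely permeant across cell membranes):
2·Na + glucose/18
= 2·134 + 362/18
= 268 + 20.11
= 288.11 mOsm/kg

288.1 mOsm/kg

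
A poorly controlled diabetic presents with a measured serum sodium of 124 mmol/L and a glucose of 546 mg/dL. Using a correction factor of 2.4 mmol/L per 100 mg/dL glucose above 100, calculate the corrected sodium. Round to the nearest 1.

135 mmol/L

Corrected Na = measured Na + 2.4 · (glucose − 100)/100
= 124 + 2.4 · (546 − 100)/100
= 124 + 10.7
= 134.7 mmol/L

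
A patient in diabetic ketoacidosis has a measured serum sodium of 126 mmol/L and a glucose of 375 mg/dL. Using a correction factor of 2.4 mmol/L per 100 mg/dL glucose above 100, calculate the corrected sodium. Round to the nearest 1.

133 mmol/L

Corrected Na = measured Na + 2.4 · (glucose − 100)/100
= 126 + 2.4 · (375 − 100)/100
= 126 + 6.6
= 132.6 mmol/L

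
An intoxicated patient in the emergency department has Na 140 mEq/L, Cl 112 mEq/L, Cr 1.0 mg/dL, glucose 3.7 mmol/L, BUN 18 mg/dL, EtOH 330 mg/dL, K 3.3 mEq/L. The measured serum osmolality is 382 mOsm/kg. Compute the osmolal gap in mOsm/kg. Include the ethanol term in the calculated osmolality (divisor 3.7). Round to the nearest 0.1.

Calculated osmolality = 2·Na + glucose + BUN/2.8 + ethanol/3.7
= 2·140 + 3.7 + 18/2.8 + 330/3.7
= 280 + 3.70 + 6.43 + 89.19
= 379.32 mOsm/kg ≈ 379.3 mOsm/kg
Osmolar gap = measured − calculated = 382 − 379.3 = 2.7 mOsm/kg

2.7 mOsm/kg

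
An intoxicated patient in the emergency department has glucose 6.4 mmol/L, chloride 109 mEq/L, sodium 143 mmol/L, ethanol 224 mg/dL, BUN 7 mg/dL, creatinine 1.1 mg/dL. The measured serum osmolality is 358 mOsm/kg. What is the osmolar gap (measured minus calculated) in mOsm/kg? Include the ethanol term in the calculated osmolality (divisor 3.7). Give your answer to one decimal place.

Calculated osmolality = 2·Na + glucose + BUN/2.8 + ethanol/3.7
= 2·143 + 6.4 + 7/2.8 + 224/3.7
= 286 + 6.40 + 2.50 + 60.54
= 355.44 mOsm/kg ≈ 355.4 mOsm/kg
Osmolar gap = measured − calculated = 358 − 355.4 = 2.6 mOsm/kg

2.6 mOsm/kg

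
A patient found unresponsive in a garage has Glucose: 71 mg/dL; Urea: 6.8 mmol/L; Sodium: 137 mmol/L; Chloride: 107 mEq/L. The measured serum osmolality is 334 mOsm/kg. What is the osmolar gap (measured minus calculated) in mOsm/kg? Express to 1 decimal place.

Calculated osmolality = 2·Na + glucose/18 + urea
= 2·137 + 71/18 + 6.8
= 274 + 3.94 + 6.80
= 284.74 mOsm/kg ≈ 284.7 mOsm/kg
Osmolar gap = measured − calculated = 334 − 284.7 = 49.3 mOsm/kg

49.3 mOsm/kg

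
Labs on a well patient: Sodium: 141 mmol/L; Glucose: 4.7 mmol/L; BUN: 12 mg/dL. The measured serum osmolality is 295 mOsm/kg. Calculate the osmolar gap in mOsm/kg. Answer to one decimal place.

Calculated osmolality = 2·Na + glucose + BUN/2.8
= 2·141 + 4.7 + 12/2.8
= 282 + 4.70 + 4.29
= 290.99 mOsm/kg ≈ 291.0 mOsm/kg
Osmolar gap = measured − calculated = 295 − 291.0 = 4.0 mOsm/kg

4.0 mOsm/kg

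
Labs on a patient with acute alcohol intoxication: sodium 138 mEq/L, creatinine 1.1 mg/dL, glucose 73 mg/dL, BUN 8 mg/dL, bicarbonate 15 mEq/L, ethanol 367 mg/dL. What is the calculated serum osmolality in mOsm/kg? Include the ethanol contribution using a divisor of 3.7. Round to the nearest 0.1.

382.1 mOsm/kg

Calculated osmolality = 2·Na + glucose/18 + BUN/2.8 + ethanol/3.7
= 2·138 + 73/18 + 8/2.8 + 367/3.7
= 276 + 4.06 + 2.86 + 99.19
= 382.11 mOsm/kg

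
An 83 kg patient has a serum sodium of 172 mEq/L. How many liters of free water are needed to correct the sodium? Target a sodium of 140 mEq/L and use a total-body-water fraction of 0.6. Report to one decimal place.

11.4 L

TBW = 0.6 · 83 = 49.8 L
Free water deficit = TBW · (Na/140 − 1)
= 49.8 · (172/140 − 1)
= 49.8 · 0.2286
= 11.38 L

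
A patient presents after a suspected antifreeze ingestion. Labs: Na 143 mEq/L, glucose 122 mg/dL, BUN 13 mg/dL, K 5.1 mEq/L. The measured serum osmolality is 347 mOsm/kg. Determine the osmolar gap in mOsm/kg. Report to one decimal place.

Calculated osmolality = 2·Na + glucose/18 + BUN/2.8
= 2·143 + 122/18 + 13/2.8
= 286 + 6.78 + 4.64
= 297.42 mOsm/kg ≈ 297.4 mOsm/kg
Osmolar gap = measured − calculated = 347 − 297.4 = 49.6 mOsm/kg

49.6 mOsm/kg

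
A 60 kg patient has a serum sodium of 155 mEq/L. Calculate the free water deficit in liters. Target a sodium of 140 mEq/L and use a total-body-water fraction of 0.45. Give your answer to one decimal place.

TBW = 0.45 · 60 = 27 L
Free water deficit = TBW · (Na/140 − 1)
= 27 · (155/140 − 1)
= 27 · 0.1071
= 2.89 L

2.9 L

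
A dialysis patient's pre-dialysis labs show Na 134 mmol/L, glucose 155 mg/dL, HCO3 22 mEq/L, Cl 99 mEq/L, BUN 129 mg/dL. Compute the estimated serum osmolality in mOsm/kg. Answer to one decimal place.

Calculated osmolality = 2·Na + glucose/18 + BUN/2.8
= 2·134 + 155/18 + 129/2.8
= 268 + 8.61 + 46.07
= 322.68 mOsm/kg

322.7 mOsm/kg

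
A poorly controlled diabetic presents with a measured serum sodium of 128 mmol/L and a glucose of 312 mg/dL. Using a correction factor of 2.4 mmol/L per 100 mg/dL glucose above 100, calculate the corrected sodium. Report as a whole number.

Corrected Na = measured Na + 2.4 · (glucose − 100)/100
= 128 + 2.4 · (312 − 100)/100
= 128 + 5.1
= 133.1 mmol/L

133 mmol/L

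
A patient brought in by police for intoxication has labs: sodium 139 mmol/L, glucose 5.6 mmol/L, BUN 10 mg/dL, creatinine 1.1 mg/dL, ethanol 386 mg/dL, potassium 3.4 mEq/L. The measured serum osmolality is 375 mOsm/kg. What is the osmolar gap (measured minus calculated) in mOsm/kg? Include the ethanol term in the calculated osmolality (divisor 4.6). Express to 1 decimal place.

Calculated osmolality = 2·Na + glucose + BUN/2.8 + ethanol/4.6
= 2·139 + 5.6 + 10/2.8 + 386/4.6
= 278 + 5.60 + 3.57 + 83.91
= 371.08 mOsm/kg ≈ 371.1 mOsm/kg
Osmolar gap = measured − calculated = 375 − 371.1 = 3.9 mOsm/kg

3.9 mOsm/kg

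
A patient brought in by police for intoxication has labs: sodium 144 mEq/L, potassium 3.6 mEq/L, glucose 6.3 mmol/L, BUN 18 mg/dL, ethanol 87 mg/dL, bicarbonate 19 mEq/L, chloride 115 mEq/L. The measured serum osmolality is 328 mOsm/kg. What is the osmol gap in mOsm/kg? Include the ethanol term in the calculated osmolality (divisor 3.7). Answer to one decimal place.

3.8 mOsm/kg

Calculated osmolality = 2·Na + glucose + BUN/2.8 + ethanol/3.7
= 2·144 + 6.3 + 18/2.8 + 87/3.7
= 288 + 6.30 + 6.43 + 23.51
= 324.24 mOsm/kg ≈ 324.2 mOsm/kg
Osmolar gap = measured − calculated = 328 − 324.2 = 3.8 mOsm/kg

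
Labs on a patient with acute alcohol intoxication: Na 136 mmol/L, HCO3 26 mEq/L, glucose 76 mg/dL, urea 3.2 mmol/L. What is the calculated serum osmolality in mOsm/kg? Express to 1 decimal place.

279.4 mOsm/kg

Calculated osmolality = 2·Na + glucose/18 + urea
= 2·136 + 76/18 + 3.2
= 272 + 4.22 + 3.20
= 279.42 mOsm/kg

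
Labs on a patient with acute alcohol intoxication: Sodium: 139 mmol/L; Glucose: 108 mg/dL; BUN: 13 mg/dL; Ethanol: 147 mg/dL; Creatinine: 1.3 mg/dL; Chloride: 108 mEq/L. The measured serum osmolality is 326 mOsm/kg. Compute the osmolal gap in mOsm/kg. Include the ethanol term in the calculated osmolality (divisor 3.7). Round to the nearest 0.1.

-2.4 mOsm/kg

Calculated osmolality = 2·Na + glucose/18 + BUN/2.8 + ethanol/3.7
= 2·139 + 108/18 + 13/2.8 + 147/3.7
= 278 + 6 + 4.64 + 39.73
= 328.37 mOsm/kg ≈ 328.4 mOsm/kg
Osmolar gap = measured − calculated = 326 − 328.4 = -2.4 mOsm/kg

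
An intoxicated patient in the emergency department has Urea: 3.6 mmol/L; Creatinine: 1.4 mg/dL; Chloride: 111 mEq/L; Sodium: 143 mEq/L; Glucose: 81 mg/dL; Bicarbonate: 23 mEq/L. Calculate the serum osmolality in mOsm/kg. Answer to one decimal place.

Calculated osmolality = 2·Na + glucose/18 + urea
= 2·143 + 81/18 + 3.6
= 286 + 4.50 + 3.60
= 294.1 mOsm/kg

294.1 mOsm/kg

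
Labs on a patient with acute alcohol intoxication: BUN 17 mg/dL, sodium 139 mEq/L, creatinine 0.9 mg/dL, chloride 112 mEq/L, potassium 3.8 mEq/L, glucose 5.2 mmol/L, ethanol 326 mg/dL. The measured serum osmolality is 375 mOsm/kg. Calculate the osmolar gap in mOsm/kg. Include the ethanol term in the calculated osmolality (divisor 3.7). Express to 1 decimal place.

Calculated osmolality = 2·Na + glucose + BUN/2.8 + ethanol/3.7
= 2·139 + 5.2 + 17/2.8 + 326/3.7
= 278 + 5.20 + 6.07 + 88.11
= 377.38 mOsm/kg ≈ 377.4 mOsm/kg
Osmolar gap = measured − calculated = 375 − 377.4 = -2.4 mOsm/kg

-2.4 mOsm/kg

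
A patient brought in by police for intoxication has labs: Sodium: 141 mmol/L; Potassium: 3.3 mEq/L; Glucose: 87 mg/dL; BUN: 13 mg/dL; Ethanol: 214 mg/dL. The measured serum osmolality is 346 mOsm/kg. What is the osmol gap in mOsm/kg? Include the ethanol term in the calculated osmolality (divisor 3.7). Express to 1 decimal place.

Calculated osmolality = 2·Na + glucose/18 + BUN/2.8 + ethanol/3.7
= 2·141 + 87/18 + 13/2.8 + 214/3.7
= 282 + 4.83 + 4.64 + 57.84
= 349.31 mOsm/kg ≈ 349.3 mOsm/kg
Osmolar gap = measured − calculated = 346 − 349.3 = -3.3 mOsm/kg

-3.3 mOsm/kg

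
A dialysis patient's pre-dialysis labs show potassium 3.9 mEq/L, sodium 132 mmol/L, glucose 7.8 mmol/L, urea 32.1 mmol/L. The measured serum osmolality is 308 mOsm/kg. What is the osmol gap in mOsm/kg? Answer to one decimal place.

Calculated osmolality = 2·Na + glucose + urea
= 2·132 + 7.8 + 32.1
= 264 + 7.80 + 32.10
= 303.9 mOsm/kg ≈ 303.9 mOsm/kg
Osmolar gap = measured − calculated = 308 − 303.9 = 4.1 mOsm/kg

4.1 mOsm/kg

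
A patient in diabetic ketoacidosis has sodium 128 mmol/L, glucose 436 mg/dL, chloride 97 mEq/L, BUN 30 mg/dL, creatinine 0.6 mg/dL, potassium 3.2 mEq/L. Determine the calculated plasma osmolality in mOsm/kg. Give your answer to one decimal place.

290.9 mOsm/kg

Calculated osmolality = 2·Na + glucose/18 + BUN/2.8
= 2·128 + 436/18 + 30/2.8
= 256 + 24.22 + 10.71
= 290.93 mOsm/kg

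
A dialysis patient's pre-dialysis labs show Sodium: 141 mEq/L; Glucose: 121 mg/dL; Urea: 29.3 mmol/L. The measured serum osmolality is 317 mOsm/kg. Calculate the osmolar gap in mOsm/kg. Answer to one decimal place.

-1.0 mOsm/kg

Calculated osmolality = 2·Na + glucose/18 + urea
= 2·141 + 121/18 + 29.3
= 282 + 6.72 + 29.30
= 318.02 mOsm/kg ≈ 318.0 mOsm/kg
Osmolar gap = measured − calculated = 317 − 318.0 = -1.0 mOsm/kg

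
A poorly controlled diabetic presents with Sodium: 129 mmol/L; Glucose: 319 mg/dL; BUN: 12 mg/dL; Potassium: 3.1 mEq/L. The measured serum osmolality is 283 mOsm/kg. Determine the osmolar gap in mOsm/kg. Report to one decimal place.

3.0 mOsm/kg

Calculated osmolality = 2·Na + glucose/18 + BUN/2.8
= 2·129 + 319/18 + 12/2.8
= 258 + 17.72 + 4.29
= 280.01 mOsm/kg ≈ 280.0 mOsm/kg
Osmolar gap = measured − calculated = 283 − 280.0 = 3.0 mOsm/kg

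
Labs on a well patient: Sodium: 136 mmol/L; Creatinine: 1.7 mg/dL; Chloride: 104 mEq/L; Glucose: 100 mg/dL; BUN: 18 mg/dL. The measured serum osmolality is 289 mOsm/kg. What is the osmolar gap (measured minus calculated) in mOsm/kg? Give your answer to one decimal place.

5.0 mOsm/kg

Calculated osmolality = 2·Na + glucose/18 + BUN/2.8
= 2·136 + 100/18 + 18/2.8
= 272 + 5.56 + 6.43
= 283.99 mOsm/kg ≈ 284.0 mOsm/kg
Osmolar gap = measured − calculated = 289 − 284.0 = 5.0 mOsm/kg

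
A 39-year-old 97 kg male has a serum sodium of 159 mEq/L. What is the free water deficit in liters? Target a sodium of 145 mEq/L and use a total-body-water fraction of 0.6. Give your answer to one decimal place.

TBW = 0.6 · 97 = 58.2 L
Free water deficit = TBW · (Na/145 − 1)
= 58.2 · (159/145 − 1)
= 58.2 · 0.0966
= 5.62 L

5.6 L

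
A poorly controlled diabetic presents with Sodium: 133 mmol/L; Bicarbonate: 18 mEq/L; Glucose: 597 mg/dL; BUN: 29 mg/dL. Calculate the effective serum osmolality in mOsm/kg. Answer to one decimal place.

Effective osmolality excludes urea (freely permeant across cell membranes):
2·Na + glucose/18
= 2·133 + 597/18
= 266 + 33.17
= 299.17 mOsm/kg

299.2 mOsm/kg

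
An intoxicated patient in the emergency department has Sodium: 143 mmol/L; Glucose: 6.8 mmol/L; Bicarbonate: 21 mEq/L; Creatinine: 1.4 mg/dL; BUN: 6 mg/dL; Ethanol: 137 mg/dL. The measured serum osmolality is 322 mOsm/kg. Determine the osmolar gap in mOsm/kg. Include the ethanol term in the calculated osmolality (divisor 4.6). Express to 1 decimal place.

Calculated osmolality = 2·Na + glucose + BUN/2.8 + ethanol/4.6
= 2·143 + 6.8 + 6/2.8 + 137/4.6
= 286 + 6.80 + 2.14 + 29.78
= 324.72 mOsm/kg ≈ 324.7 mOsm/kg
Osmolar gap = measured − calculated = 322 − 324.7 = -2.7 mOsm/kg

-2.7 mOsm/kg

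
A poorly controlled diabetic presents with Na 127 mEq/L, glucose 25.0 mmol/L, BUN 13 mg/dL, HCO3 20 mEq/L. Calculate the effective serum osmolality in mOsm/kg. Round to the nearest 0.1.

279.0 mOsm/kg

Effective osmolality excludes urea (freely permeant across cell membranes):
2·Na + glucose
= 2·127 + 25
= 254 + 25
= 279 mOsm/kg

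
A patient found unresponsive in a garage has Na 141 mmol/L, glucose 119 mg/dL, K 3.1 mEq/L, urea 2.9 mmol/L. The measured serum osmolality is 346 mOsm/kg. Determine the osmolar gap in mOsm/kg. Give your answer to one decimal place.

Calculated osmolality = 2·Na + glucose/18 + urea
= 2·141 + 119/18 + 2.9
= 282 + 6.61 + 2.90
= 291.51 mOsm/kg ≈ 291.5 mOsm/kg
Osmolar gap = measured − calculated = 346 − 291.5 = 54.5 mOsm/kg

54.5 mOsm/kg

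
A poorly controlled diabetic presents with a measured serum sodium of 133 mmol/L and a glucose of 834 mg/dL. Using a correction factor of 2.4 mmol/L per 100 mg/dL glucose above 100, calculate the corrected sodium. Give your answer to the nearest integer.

Corrected Na = measured Na + 2.4 · (glucose − 100)/100
= 133 + 2.4 · (834 − 100)/100
= 133 + 17.6
= 150.6 mmol/L

151 mmol/L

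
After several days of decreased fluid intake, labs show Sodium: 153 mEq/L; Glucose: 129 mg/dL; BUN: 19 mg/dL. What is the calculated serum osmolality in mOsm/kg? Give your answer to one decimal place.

320.0 mOsm/kg

Calculated osmolality = 2·Na + glucose/18 + BUN/2.8
= 2·153 + 129/18 + 19/2.8
= 306 + 7.17 + 6.79
= 319.96 mOsm/kg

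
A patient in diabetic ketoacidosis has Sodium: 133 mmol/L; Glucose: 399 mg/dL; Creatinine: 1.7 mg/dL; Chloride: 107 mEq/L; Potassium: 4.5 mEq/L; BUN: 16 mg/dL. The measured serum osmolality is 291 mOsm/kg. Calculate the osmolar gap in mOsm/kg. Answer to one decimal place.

-2.9 mOsm/kg

Calculated osmolality = 2·Na + glucose/18 + BUN/2.8
= 2·133 + 399/18 + 16/2.8
= 266 + 22.17 + 5.71
= 293.88 mOsm/kg ≈ 293.9 mOsm/kg
Osmolar gap = measured − calculated = 291 − 293.9 = -2.9 mOsm/kg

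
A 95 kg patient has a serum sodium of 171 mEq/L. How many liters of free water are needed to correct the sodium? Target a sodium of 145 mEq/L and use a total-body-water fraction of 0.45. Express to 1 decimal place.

TBW = 0.45 · 95 = 42.75 L
Free water deficit = TBW · (Na/145 − 1)
= 42.75 · (171/145 − 1)
= 42.75 · 0.1793
= 7.67 L

7.7 L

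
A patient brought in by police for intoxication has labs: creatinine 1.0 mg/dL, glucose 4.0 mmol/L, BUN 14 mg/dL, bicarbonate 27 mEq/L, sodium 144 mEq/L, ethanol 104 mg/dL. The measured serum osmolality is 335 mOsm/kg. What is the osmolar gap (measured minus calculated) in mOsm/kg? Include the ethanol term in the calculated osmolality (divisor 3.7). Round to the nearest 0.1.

9.9 mOsm/kg

Calculated osmolality = 2·Na + glucose + BUN/2.8 + ethanol/3.7
= 2·144 + 4 + 14/2.8 + 104/3.7
= 288 + 4 + 5 + 28.11
= 325.11 mOsm/kg ≈ 325.1 mOsm/kg
Osmolar gap = measured − calculated = 335 − 325.1 = 9.9 mOsm/kg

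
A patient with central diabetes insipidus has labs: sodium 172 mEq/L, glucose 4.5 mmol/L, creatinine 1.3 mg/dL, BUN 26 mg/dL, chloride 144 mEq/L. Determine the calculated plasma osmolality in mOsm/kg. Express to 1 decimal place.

Calculated osmolality = 2·Na + glucose + BUN/2.8
= 2·172 + 4.5 + 26/2.8
= 344 + 4.50 + 9.29
= 357.79 mOsm/kg

357.8 mOsm/kg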